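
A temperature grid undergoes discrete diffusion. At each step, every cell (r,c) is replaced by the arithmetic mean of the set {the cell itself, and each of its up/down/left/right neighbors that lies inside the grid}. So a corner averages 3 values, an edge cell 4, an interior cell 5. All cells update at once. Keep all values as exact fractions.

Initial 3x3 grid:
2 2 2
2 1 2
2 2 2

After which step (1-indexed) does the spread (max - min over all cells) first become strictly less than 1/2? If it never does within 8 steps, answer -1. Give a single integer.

Answer: 1

Derivation:
Step 1: max=2, min=7/4, spread=1/4
  -> spread < 1/2 first at step 1
Step 2: max=151/80, min=44/25, spread=51/400
Step 3: max=673/360, min=8777/4800, spread=589/14400
Step 4: max=534919/288000, min=55057/30000, spread=31859/1440000
Step 5: max=3335279/1800000, min=31868393/17280000, spread=751427/86400000
Step 6: max=1918536871/1036800000, min=199365313/108000000, spread=23149331/5184000000
Step 7: max=11985068111/6480000000, min=114933345737/62208000000, spread=616540643/311040000000
Step 8: max=6901027991239/3732480000000, min=718487546017/388800000000, spread=17737747379/18662400000000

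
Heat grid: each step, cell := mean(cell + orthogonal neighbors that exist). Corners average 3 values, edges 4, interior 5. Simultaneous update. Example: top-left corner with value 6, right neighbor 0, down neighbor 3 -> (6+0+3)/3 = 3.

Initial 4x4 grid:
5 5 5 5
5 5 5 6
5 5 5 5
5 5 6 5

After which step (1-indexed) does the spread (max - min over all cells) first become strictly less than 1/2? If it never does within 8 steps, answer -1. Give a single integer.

Answer: 1

Derivation:
Step 1: max=16/3, min=5, spread=1/3
  -> spread < 1/2 first at step 1
Step 2: max=95/18, min=5, spread=5/18
Step 3: max=2843/540, min=5, spread=143/540
Step 4: max=84881/16200, min=1129/225, spread=3593/16200
Step 5: max=507529/97200, min=135869/27000, spread=92003/486000
Step 6: max=75894857/14580000, min=170317/33750, spread=2317913/14580000
Step 7: max=2271158273/437400000, min=39335/7776, spread=58564523/437400000
Step 8: max=67991526581/13122000000, min=1847638993/364500000, spread=1476522833/13122000000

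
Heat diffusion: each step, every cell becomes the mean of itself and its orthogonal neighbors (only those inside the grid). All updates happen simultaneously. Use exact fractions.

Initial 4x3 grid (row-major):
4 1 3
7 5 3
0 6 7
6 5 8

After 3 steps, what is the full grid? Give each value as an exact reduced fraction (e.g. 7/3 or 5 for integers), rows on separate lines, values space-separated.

After step 1:
  4 13/4 7/3
  4 22/5 9/2
  19/4 23/5 6
  11/3 25/4 20/3
After step 2:
  15/4 839/240 121/36
  343/80 83/20 517/120
  1021/240 26/5 653/120
  44/9 1271/240 227/36
After step 3:
  173/45 2125/576 8039/2160
  1973/480 2573/600 3107/720
  6707/1440 2921/600 1913/360
  2599/540 15617/2880 12271/2160

Answer: 173/45 2125/576 8039/2160
1973/480 2573/600 3107/720
6707/1440 2921/600 1913/360
2599/540 15617/2880 12271/2160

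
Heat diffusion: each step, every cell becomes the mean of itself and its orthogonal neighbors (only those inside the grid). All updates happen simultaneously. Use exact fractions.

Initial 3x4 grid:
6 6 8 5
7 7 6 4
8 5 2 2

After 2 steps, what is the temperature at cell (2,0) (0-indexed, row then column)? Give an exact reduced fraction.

Answer: 115/18

Derivation:
Step 1: cell (2,0) = 20/3
Step 2: cell (2,0) = 115/18
Full grid after step 2:
  241/36 383/60 361/60 97/18
  131/20 617/100 517/100 1079/240
  115/18 1327/240 1039/240 32/9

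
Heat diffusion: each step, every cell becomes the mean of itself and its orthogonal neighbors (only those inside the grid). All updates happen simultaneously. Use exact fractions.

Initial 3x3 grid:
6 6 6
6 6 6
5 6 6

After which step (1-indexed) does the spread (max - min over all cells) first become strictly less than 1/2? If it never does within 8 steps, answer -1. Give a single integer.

Answer: 1

Derivation:
Step 1: max=6, min=17/3, spread=1/3
  -> spread < 1/2 first at step 1
Step 2: max=6, min=103/18, spread=5/18
Step 3: max=6, min=1255/216, spread=41/216
Step 4: max=2149/360, min=75629/12960, spread=347/2592
Step 5: max=21443/3600, min=4558663/777600, spread=2921/31104
Step 6: max=2566517/432000, min=274107461/46656000, spread=24611/373248
Step 7: max=57663259/9720000, min=16477437967/2799360000, spread=207329/4478976
Step 8: max=3071598401/518400000, min=989739647549/167961600000, spread=1746635/53747712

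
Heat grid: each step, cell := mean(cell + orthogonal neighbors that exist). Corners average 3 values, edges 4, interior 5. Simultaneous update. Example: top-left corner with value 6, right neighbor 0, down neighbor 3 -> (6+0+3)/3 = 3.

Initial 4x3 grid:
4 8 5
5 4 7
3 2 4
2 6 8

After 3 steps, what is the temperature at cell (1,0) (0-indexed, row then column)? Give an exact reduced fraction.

Step 1: cell (1,0) = 4
Step 2: cell (1,0) = 67/15
Step 3: cell (1,0) = 3187/720
Full grid after step 3:
  10897/2160 15089/2880 6071/1080
  3187/720 2963/600 7499/1440
  727/180 5309/1200 2417/480
  4259/1080 6413/1440 3541/720

Answer: 3187/720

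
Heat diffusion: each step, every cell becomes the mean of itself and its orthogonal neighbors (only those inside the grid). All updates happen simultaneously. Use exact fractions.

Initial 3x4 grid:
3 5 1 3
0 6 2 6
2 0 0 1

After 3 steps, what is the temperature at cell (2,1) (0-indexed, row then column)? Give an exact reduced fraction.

Answer: 14671/7200

Derivation:
Step 1: cell (2,1) = 2
Step 2: cell (2,1) = 361/240
Step 3: cell (2,1) = 14671/7200
Full grid after step 3:
  5881/2160 10823/3600 5219/1800 659/216
  35467/14400 3557/1500 16063/6000 9353/3600
  1973/1080 14671/7200 14351/7200 1003/432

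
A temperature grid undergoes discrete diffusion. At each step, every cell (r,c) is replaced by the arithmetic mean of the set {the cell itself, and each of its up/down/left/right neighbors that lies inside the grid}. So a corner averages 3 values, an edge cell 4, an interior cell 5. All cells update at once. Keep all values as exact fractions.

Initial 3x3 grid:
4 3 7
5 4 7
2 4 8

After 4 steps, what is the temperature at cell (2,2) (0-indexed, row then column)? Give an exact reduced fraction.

Answer: 42487/8100

Derivation:
Step 1: cell (2,2) = 19/3
Step 2: cell (2,2) = 52/9
Step 3: cell (2,2) = 2939/540
Step 4: cell (2,2) = 42487/8100
Full grid after step 4:
  63563/14400 2071307/432000 168323/32400
  3784489/864000 1733693/360000 252673/48000
  573767/129600 695519/144000 42487/8100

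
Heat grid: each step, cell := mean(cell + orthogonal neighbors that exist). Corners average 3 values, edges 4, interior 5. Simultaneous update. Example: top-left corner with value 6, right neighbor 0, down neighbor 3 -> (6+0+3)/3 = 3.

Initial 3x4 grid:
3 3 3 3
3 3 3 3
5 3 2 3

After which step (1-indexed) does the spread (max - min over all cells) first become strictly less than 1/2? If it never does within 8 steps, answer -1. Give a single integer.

Step 1: max=11/3, min=8/3, spread=1
Step 2: max=125/36, min=101/36, spread=2/3
Step 3: max=715/216, min=1537/540, spread=167/360
  -> spread < 1/2 first at step 3
Step 4: max=210043/64800, min=46867/16200, spread=301/864
Step 5: max=12403157/3888000, min=1420399/486000, spread=69331/259200
Step 6: max=736796383/233280000, min=571965349/194400000, spread=252189821/1166400000
Step 7: max=43875594197/13996800000, min=34501774841/11664000000, spread=12367321939/69984000000
Step 8: max=2617986174223/839808000000, min=2079824628769/699840000000, spread=610983098501/4199040000000

Answer: 3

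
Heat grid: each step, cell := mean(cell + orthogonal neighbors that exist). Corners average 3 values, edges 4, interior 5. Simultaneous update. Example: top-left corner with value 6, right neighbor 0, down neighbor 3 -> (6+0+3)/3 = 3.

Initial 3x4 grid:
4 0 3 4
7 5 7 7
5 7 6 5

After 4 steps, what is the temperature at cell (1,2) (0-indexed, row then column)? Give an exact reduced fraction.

Step 1: cell (1,2) = 28/5
Step 2: cell (1,2) = 263/50
Step 3: cell (1,2) = 30979/6000
Step 4: cell (1,2) = 1855391/360000
Full grid after step 4:
  583451/129600 60901/13500 251989/54000 631241/129600
  158937/32000 600047/120000 1855391/360000 4556209/864000
  698851/129600 593833/108000 67067/12000 243547/43200

Answer: 1855391/360000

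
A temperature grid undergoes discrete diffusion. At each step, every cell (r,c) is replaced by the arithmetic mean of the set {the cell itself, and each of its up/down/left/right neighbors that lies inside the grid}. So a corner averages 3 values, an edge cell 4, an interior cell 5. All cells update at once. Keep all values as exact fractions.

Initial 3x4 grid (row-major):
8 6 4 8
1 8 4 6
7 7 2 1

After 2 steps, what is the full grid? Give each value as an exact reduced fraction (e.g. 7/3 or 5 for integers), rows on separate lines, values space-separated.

Answer: 35/6 111/20 57/10 65/12
53/10 57/10 19/4 371/80
17/3 197/40 173/40 15/4

Derivation:
After step 1:
  5 13/2 11/2 6
  6 26/5 24/5 19/4
  5 6 7/2 3
After step 2:
  35/6 111/20 57/10 65/12
  53/10 57/10 19/4 371/80
  17/3 197/40 173/40 15/4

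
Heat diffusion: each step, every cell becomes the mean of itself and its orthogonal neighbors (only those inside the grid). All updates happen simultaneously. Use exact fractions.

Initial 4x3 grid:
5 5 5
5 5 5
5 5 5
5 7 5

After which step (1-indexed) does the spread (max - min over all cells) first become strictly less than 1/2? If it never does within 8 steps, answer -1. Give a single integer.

Step 1: max=17/3, min=5, spread=2/3
Step 2: max=667/120, min=5, spread=67/120
Step 3: max=5837/1080, min=5, spread=437/1080
  -> spread < 1/2 first at step 3
Step 4: max=2317531/432000, min=2509/500, spread=29951/86400
Step 5: max=20655821/3888000, min=17033/3375, spread=206761/777600
Step 6: max=8232195571/1555200000, min=13665671/2700000, spread=14430763/62208000
Step 7: max=491667741689/93312000000, min=1097652727/216000000, spread=139854109/746496000
Step 8: max=29416071890251/5598720000000, min=99051228977/19440000000, spread=7114543559/44789760000

Answer: 3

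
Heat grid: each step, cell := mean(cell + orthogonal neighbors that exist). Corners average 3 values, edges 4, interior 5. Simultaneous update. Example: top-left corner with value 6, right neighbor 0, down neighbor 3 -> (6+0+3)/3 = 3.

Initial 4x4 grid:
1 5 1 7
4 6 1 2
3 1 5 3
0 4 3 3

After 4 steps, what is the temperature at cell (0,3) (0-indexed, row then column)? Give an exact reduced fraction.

Step 1: cell (0,3) = 10/3
Step 2: cell (0,3) = 121/36
Step 3: cell (0,3) = 1417/432
Step 4: cell (0,3) = 42139/12960
Full grid after step 4:
  211487/64800 140893/43200 711521/216000 42139/12960
  6641/2160 23033/7200 572057/180000 174659/54000
  156791/54000 525509/180000 62597/20000 56131/18000
  173723/64800 621029/216000 213319/72000 67553/21600

Answer: 42139/12960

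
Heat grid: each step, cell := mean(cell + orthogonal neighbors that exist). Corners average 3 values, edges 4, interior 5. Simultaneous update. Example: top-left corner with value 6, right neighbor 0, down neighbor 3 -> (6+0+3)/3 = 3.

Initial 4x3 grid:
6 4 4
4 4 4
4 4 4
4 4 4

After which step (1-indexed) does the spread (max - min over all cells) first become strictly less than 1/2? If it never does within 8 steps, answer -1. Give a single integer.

Step 1: max=14/3, min=4, spread=2/3
Step 2: max=41/9, min=4, spread=5/9
Step 3: max=473/108, min=4, spread=41/108
  -> spread < 1/2 first at step 3
Step 4: max=56057/12960, min=4, spread=4217/12960
Step 5: max=3319549/777600, min=14479/3600, spread=38417/155520
Step 6: max=197824211/46656000, min=290597/72000, spread=1903471/9331200
Step 7: max=11798429089/2799360000, min=8755759/2160000, spread=18038617/111974400
Step 8: max=705114582851/167961600000, min=790526759/194400000, spread=883978523/6718464000

Answer: 3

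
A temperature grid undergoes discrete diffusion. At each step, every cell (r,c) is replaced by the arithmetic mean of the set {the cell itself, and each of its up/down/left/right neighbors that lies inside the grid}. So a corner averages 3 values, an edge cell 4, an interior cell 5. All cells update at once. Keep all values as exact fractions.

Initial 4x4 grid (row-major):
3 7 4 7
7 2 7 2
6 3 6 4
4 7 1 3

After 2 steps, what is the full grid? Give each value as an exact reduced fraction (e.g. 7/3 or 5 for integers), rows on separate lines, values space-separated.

After step 1:
  17/3 4 25/4 13/3
  9/2 26/5 21/5 5
  5 24/5 21/5 15/4
  17/3 15/4 17/4 8/3
After step 2:
  85/18 1267/240 1127/240 187/36
  611/120 227/50 497/100 1037/240
  599/120 459/100 106/25 937/240
  173/36 277/60 223/60 32/9

Answer: 85/18 1267/240 1127/240 187/36
611/120 227/50 497/100 1037/240
599/120 459/100 106/25 937/240
173/36 277/60 223/60 32/9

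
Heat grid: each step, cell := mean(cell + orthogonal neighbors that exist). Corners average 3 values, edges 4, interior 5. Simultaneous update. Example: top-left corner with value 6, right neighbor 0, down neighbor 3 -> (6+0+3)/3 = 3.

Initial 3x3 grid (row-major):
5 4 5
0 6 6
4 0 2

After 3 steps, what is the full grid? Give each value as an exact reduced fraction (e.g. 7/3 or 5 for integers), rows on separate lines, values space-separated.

After step 1:
  3 5 5
  15/4 16/5 19/4
  4/3 3 8/3
After step 2:
  47/12 81/20 59/12
  677/240 197/50 937/240
  97/36 51/20 125/36
After step 3:
  863/240 5047/1200 3089/720
  48139/14400 3453/1000 58439/14400
  5807/2160 3797/1200 7147/2160

Answer: 863/240 5047/1200 3089/720
48139/14400 3453/1000 58439/14400
5807/2160 3797/1200 7147/2160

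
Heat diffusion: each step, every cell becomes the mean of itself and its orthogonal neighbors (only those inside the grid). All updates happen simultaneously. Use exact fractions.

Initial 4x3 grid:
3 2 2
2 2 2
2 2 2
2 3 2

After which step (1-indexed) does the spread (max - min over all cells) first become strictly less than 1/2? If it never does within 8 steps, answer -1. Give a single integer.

Answer: 1

Derivation:
Step 1: max=7/3, min=2, spread=1/3
  -> spread < 1/2 first at step 1
Step 2: max=547/240, min=2, spread=67/240
Step 3: max=2401/1080, min=299/144, spread=317/2160
Step 4: max=1897051/864000, min=25123/12000, spread=17639/172800
Step 5: max=17028641/7776000, min=5474087/2592000, spread=30319/388800
Step 6: max=1016072959/466560000, min=330466853/155520000, spread=61681/1166400
Step 7: max=60867026981/27993600000, min=245278567/115200000, spread=1580419/34992000
Step 8: max=3642638194879/1679616000000, min=1195392014293/559872000000, spread=7057769/209952000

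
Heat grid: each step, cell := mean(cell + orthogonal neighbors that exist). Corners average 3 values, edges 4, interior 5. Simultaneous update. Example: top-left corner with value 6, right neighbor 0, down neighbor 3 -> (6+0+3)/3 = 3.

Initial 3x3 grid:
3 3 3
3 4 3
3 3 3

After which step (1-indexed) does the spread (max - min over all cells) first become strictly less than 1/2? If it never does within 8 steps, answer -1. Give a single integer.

Step 1: max=13/4, min=3, spread=1/4
  -> spread < 1/2 first at step 1
Step 2: max=81/25, min=249/80, spread=51/400
Step 3: max=15223/4800, min=1127/360, spread=589/14400
Step 4: max=94943/30000, min=905081/288000, spread=31859/1440000
Step 5: max=54531607/17280000, min=5664721/1800000, spread=751427/86400000
Step 6: max=340634687/108000000, min=3265463129/1036800000, spread=23149331/5184000000
Step 7: max=196106654263/62208000000, min=20414931889/6480000000, spread=616540643/311040000000
Step 8: max=1225512453983/388800000000, min=11761372008761/3732480000000, spread=17737747379/18662400000000

Answer: 1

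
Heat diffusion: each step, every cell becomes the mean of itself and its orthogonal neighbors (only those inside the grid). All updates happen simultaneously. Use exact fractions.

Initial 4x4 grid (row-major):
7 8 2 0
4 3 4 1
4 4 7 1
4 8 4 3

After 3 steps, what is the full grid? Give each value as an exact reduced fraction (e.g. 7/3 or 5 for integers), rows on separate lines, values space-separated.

After step 1:
  19/3 5 7/2 1
  9/2 23/5 17/5 3/2
  4 26/5 4 3
  16/3 5 11/2 8/3
After step 2:
  95/18 583/120 129/40 2
  583/120 227/50 17/5 89/40
  571/120 114/25 211/50 67/24
  43/9 631/120 103/24 67/18
After step 3:
  2699/540 16111/3600 809/240 149/60
  17491/3600 1333/300 1761/500 125/48
  17059/3600 7001/1500 5779/1500 11663/3600
  2663/540 16999/3600 15743/3600 389/108

Answer: 2699/540 16111/3600 809/240 149/60
17491/3600 1333/300 1761/500 125/48
17059/3600 7001/1500 5779/1500 11663/3600
2663/540 16999/3600 15743/3600 389/108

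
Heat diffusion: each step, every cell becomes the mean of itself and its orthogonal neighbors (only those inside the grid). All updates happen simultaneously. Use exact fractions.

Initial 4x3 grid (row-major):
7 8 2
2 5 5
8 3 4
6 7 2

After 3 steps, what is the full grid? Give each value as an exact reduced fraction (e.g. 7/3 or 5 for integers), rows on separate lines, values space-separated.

After step 1:
  17/3 11/2 5
  11/2 23/5 4
  19/4 27/5 7/2
  7 9/2 13/3
After step 2:
  50/9 623/120 29/6
  1231/240 5 171/40
  453/80 91/20 517/120
  65/12 637/120 37/9
After step 3:
  11431/2160 7409/1440 143/30
  1537/288 1159/240 221/48
  2491/480 5959/1200 194/45
  437/80 6979/1440 2471/540

Answer: 11431/2160 7409/1440 143/30
1537/288 1159/240 221/48
2491/480 5959/1200 194/45
437/80 6979/1440 2471/540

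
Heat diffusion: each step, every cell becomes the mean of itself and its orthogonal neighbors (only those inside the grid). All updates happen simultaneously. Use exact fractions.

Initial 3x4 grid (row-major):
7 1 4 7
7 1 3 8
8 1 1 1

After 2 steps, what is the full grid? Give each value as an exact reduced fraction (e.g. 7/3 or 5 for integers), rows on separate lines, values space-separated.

After step 1:
  5 13/4 15/4 19/3
  23/4 13/5 17/5 19/4
  16/3 11/4 3/2 10/3
After step 2:
  14/3 73/20 251/60 89/18
  1121/240 71/20 16/5 1069/240
  83/18 731/240 659/240 115/36

Answer: 14/3 73/20 251/60 89/18
1121/240 71/20 16/5 1069/240
83/18 731/240 659/240 115/36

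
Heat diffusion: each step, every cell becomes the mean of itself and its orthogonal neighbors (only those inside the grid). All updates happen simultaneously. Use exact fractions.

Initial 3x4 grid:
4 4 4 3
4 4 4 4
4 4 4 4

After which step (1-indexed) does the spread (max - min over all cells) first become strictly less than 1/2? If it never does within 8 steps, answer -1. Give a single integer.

Step 1: max=4, min=11/3, spread=1/3
  -> spread < 1/2 first at step 1
Step 2: max=4, min=67/18, spread=5/18
Step 3: max=4, min=823/216, spread=41/216
Step 4: max=4, min=99463/25920, spread=4217/25920
Step 5: max=28721/7200, min=6011651/1555200, spread=38417/311040
Step 6: max=573403/144000, min=362047789/93312000, spread=1903471/18662400
Step 7: max=17164241/4320000, min=21793890911/5598720000, spread=18038617/223948800
Step 8: max=1542273241/388800000, min=1310424617149/335923200000, spread=883978523/13436928000

Answer: 1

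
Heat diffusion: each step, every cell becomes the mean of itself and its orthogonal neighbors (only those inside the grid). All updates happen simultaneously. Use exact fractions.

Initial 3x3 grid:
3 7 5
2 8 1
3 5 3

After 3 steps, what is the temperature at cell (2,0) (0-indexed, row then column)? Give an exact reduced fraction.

Answer: 8591/2160

Derivation:
Step 1: cell (2,0) = 10/3
Step 2: cell (2,0) = 145/36
Step 3: cell (2,0) = 8591/2160
Full grid after step 3:
  353/80 67327/14400 2429/540
  7769/1800 25549/6000 62977/14400
  8591/2160 59827/14400 359/90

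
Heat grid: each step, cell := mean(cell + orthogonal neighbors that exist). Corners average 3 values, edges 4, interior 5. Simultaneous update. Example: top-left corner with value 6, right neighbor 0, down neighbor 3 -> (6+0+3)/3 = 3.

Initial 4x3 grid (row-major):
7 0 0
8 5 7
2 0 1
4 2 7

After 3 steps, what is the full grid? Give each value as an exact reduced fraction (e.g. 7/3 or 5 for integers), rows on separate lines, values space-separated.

Answer: 151/36 2609/720 88/27
479/120 274/75 2309/720
323/90 1293/400 2369/720
1349/432 3047/960 1345/432

Derivation:
After step 1:
  5 3 7/3
  11/2 4 13/4
  7/2 2 15/4
  8/3 13/4 10/3
After step 2:
  9/2 43/12 103/36
  9/2 71/20 10/3
  41/12 33/10 37/12
  113/36 45/16 31/9
After step 3:
  151/36 2609/720 88/27
  479/120 274/75 2309/720
  323/90 1293/400 2369/720
  1349/432 3047/960 1345/432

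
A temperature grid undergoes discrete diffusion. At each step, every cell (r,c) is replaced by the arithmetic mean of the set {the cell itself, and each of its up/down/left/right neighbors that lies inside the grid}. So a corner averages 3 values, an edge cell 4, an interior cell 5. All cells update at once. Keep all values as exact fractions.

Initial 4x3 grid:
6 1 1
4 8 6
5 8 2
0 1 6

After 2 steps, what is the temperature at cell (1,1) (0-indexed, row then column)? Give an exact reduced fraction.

Answer: 121/25

Derivation:
Step 1: cell (1,1) = 27/5
Step 2: cell (1,1) = 121/25
Full grid after step 2:
  161/36 59/15 131/36
  143/30 121/25 1069/240
  21/5 237/50 351/80
  10/3 271/80 49/12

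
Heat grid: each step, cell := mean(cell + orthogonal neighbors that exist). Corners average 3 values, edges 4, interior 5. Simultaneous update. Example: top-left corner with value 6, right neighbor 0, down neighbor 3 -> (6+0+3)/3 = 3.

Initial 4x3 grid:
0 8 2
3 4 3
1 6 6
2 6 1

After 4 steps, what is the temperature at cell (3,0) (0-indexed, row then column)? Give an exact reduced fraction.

Step 1: cell (3,0) = 3
Step 2: cell (3,0) = 13/4
Step 3: cell (3,0) = 2477/720
Step 4: cell (3,0) = 154031/43200
Full grid after step 4:
  226909/64800 544187/144000 126667/32400
  191137/54000 37373/10000 866423/216000
  21023/6000 1371853/360000 861203/216000
  154031/43200 3258917/864000 516643/129600

Answer: 154031/43200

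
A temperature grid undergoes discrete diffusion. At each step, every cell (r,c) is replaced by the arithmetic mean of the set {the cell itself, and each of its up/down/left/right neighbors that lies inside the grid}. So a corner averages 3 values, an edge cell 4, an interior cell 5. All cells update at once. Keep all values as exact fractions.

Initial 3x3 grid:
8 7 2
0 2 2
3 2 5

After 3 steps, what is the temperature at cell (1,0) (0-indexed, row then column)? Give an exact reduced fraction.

Step 1: cell (1,0) = 13/4
Step 2: cell (1,0) = 751/240
Step 3: cell (1,0) = 48137/14400
Full grid after step 3:
  172/45 55187/14400 3863/1080
  48137/14400 19169/6000 46487/14400
  6001/2160 10253/3600 679/240

Answer: 48137/14400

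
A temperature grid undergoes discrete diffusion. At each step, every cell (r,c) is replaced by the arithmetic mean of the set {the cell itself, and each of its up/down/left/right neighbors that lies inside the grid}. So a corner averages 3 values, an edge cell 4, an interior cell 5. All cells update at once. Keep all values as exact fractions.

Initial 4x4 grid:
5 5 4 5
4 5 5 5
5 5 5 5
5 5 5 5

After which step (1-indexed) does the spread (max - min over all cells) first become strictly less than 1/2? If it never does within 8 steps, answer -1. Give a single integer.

Answer: 1

Derivation:
Step 1: max=5, min=14/3, spread=1/3
  -> spread < 1/2 first at step 1
Step 2: max=5, min=85/18, spread=5/18
Step 3: max=5, min=2557/540, spread=143/540
Step 4: max=1121/225, min=77119/16200, spread=3593/16200
Step 5: max=134131/27000, min=464471/97200, spread=92003/486000
Step 6: max=167183/33750, min=69905143/14580000, spread=2317913/14580000
Step 7: max=38425/7776, min=2102841727/437400000, spread=58564523/437400000
Step 8: max=1797361007/364500000, min=63228473419/13122000000, spread=1476522833/13122000000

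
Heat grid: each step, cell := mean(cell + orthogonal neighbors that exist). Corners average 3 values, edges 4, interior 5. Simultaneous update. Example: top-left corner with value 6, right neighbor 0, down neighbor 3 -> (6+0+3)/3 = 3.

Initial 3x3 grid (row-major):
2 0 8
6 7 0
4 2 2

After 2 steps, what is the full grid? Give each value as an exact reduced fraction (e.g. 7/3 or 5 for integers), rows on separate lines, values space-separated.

After step 1:
  8/3 17/4 8/3
  19/4 3 17/4
  4 15/4 4/3
After step 2:
  35/9 151/48 67/18
  173/48 4 45/16
  25/6 145/48 28/9

Answer: 35/9 151/48 67/18
173/48 4 45/16
25/6 145/48 28/9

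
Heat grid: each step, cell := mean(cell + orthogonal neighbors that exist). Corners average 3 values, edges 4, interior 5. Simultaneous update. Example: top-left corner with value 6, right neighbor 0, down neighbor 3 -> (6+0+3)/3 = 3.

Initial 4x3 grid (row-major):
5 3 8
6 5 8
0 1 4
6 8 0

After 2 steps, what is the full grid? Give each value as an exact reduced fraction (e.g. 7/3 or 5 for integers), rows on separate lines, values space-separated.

After step 1:
  14/3 21/4 19/3
  4 23/5 25/4
  13/4 18/5 13/4
  14/3 15/4 4
After step 2:
  167/36 417/80 107/18
  991/240 237/50 613/120
  931/240 369/100 171/40
  35/9 961/240 11/3

Answer: 167/36 417/80 107/18
991/240 237/50 613/120
931/240 369/100 171/40
35/9 961/240 11/3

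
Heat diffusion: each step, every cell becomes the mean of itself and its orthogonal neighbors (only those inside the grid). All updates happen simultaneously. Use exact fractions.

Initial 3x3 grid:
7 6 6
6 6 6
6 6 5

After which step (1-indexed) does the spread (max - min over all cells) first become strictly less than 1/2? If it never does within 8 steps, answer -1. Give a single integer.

Step 1: max=19/3, min=17/3, spread=2/3
Step 2: max=113/18, min=103/18, spread=5/9
Step 3: max=1337/216, min=1255/216, spread=41/108
  -> spread < 1/2 first at step 3
Step 4: max=15899/2592, min=15205/2592, spread=347/1296
Step 5: max=189545/31104, min=183703/31104, spread=2921/15552
Step 6: max=2264099/373248, min=2214877/373248, spread=24611/186624
Step 7: max=27081185/4478976, min=26666527/4478976, spread=207329/2239488
Step 8: max=324232907/53747712, min=320739637/53747712, spread=1746635/26873856

Answer: 3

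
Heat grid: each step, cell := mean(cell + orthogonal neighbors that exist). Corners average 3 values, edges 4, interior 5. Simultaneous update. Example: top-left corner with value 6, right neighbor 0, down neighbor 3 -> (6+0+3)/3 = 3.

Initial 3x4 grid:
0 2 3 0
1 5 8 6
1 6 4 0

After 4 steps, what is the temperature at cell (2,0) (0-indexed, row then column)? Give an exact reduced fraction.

Answer: 402917/129600

Derivation:
Step 1: cell (2,0) = 8/3
Step 2: cell (2,0) = 101/36
Step 3: cell (2,0) = 6589/2160
Step 4: cell (2,0) = 402917/129600
Full grid after step 4:
  113389/43200 216499/72000 246059/72000 38381/10800
  2462533/864000 1180697/360000 331393/90000 1621939/432000
  402917/129600 190093/54000 52097/13500 252611/64800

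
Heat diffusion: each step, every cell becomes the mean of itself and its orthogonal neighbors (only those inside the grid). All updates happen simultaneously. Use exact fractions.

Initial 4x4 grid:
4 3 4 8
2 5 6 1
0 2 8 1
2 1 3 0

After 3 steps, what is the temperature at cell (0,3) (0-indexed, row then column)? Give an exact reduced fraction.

Step 1: cell (0,3) = 13/3
Step 2: cell (0,3) = 163/36
Step 3: cell (0,3) = 9383/2160
Full grid after step 3:
  397/120 9287/2400 31349/7200 9383/2160
  2349/800 3507/1000 4801/1200 1769/450
  1837/800 5777/2000 9739/3000 569/180
  473/240 2773/1200 1919/720 563/216

Answer: 9383/2160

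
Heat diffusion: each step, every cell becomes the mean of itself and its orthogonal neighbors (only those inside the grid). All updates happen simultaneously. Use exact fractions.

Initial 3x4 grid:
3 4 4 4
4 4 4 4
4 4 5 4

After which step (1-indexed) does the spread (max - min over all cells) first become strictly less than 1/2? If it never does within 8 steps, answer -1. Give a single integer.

Step 1: max=13/3, min=11/3, spread=2/3
Step 2: max=511/120, min=67/18, spread=193/360
Step 3: max=4531/1080, min=823/216, spread=52/135
  -> spread < 1/2 first at step 3
Step 4: max=134641/32400, min=500699/129600, spread=7573/25920
Step 5: max=2008871/486000, min=30323431/7776000, spread=363701/1555200
Step 6: max=239709833/58320000, min=1832548289/466560000, spread=681043/3732480
Step 7: max=3580896043/874800000, min=110506357051/27993600000, spread=163292653/1119744000
Step 8: max=428194210699/104976000000, min=6656735565809/1679616000000, spread=1554974443/13436928000

Answer: 3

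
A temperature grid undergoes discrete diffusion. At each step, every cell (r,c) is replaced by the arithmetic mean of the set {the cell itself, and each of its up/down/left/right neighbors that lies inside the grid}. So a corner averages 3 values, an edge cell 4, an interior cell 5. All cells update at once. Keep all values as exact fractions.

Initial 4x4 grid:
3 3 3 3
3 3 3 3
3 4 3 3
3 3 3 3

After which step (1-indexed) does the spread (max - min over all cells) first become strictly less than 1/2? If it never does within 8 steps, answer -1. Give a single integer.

Answer: 1

Derivation:
Step 1: max=13/4, min=3, spread=1/4
  -> spread < 1/2 first at step 1
Step 2: max=161/50, min=3, spread=11/50
Step 3: max=7567/2400, min=3, spread=367/2400
Step 4: max=33971/10800, min=1813/600, spread=1337/10800
Step 5: max=1013669/324000, min=54469/18000, spread=33227/324000
Step 6: max=30374327/9720000, min=328049/108000, spread=849917/9720000
Step 7: max=908514347/291600000, min=4928533/1620000, spread=21378407/291600000
Step 8: max=27210462371/8748000000, min=1481688343/486000000, spread=540072197/8748000000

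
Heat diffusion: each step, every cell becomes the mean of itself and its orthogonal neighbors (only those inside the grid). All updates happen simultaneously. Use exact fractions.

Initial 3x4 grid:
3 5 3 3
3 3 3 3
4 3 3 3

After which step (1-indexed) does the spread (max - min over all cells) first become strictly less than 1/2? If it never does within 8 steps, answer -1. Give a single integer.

Answer: 3

Derivation:
Step 1: max=11/3, min=3, spread=2/3
Step 2: max=211/60, min=3, spread=31/60
Step 3: max=7489/2160, min=145/48, spread=241/540
  -> spread < 1/2 first at step 3
Step 4: max=440963/129600, min=22151/7200, spread=8449/25920
Step 5: max=26262757/7776000, min=669977/216000, spread=428717/1555200
Step 6: max=1561186943/466560000, min=20297819/6480000, spread=3989759/18662400
Step 7: max=93139228837/27993600000, min=612611273/194400000, spread=196928221/1119744000
Step 8: max=5558476854383/1679616000000, min=18481533191/5832000000, spread=1886362363/13436928000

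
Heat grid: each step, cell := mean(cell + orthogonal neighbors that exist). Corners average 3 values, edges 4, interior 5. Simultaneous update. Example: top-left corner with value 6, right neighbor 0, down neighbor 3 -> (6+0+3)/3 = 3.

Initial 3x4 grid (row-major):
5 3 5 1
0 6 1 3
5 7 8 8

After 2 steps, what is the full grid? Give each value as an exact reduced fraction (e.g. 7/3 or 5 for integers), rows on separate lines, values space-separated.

After step 1:
  8/3 19/4 5/2 3
  4 17/5 23/5 13/4
  4 13/2 6 19/3
After step 2:
  137/36 799/240 297/80 35/12
  211/60 93/20 79/20 1031/240
  29/6 199/40 703/120 187/36

Answer: 137/36 799/240 297/80 35/12
211/60 93/20 79/20 1031/240
29/6 199/40 703/120 187/36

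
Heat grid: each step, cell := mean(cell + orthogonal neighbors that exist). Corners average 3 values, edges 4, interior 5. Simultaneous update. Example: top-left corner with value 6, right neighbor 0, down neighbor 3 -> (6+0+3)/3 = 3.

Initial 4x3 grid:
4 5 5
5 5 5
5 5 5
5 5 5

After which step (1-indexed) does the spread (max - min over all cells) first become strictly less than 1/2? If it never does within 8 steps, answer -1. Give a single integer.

Answer: 1

Derivation:
Step 1: max=5, min=14/3, spread=1/3
  -> spread < 1/2 first at step 1
Step 2: max=5, min=85/18, spread=5/18
Step 3: max=5, min=1039/216, spread=41/216
Step 4: max=5, min=125383/25920, spread=4217/25920
Step 5: max=35921/7200, min=7566851/1555200, spread=38417/311040
Step 6: max=717403/144000, min=455359789/93312000, spread=1903471/18662400
Step 7: max=21484241/4320000, min=27392610911/5598720000, spread=18038617/223948800
Step 8: max=1931073241/388800000, min=1646347817149/335923200000, spread=883978523/13436928000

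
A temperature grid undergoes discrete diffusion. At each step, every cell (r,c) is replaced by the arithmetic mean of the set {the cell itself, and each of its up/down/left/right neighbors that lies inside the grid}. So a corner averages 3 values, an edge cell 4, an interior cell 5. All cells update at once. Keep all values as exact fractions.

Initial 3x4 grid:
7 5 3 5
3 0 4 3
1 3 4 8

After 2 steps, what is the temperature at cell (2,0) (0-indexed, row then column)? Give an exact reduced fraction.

Answer: 85/36

Derivation:
Step 1: cell (2,0) = 7/3
Step 2: cell (2,0) = 85/36
Full grid after step 2:
  23/6 4 217/60 155/36
  157/48 143/50 99/25 247/60
  85/36 145/48 291/80 59/12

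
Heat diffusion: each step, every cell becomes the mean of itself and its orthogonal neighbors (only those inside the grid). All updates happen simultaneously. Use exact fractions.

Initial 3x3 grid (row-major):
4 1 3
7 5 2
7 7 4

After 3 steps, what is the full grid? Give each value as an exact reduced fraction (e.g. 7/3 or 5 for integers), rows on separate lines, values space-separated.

Answer: 391/90 6077/1600 791/240
8127/1600 26591/6000 27959/7200
673/120 74143/14400 9689/2160

Derivation:
After step 1:
  4 13/4 2
  23/4 22/5 7/2
  7 23/4 13/3
After step 2:
  13/3 273/80 35/12
  423/80 453/100 427/120
  37/6 1289/240 163/36
After step 3:
  391/90 6077/1600 791/240
  8127/1600 26591/6000 27959/7200
  673/120 74143/14400 9689/2160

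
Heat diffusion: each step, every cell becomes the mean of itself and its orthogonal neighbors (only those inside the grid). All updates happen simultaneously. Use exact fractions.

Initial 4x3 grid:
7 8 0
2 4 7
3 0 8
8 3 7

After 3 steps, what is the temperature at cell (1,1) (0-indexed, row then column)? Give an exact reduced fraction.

Answer: 27019/6000

Derivation:
Step 1: cell (1,1) = 21/5
Step 2: cell (1,1) = 213/50
Step 3: cell (1,1) = 27019/6000
Full grid after step 3:
  1259/270 67691/14400 73/15
  31003/7200 27019/6000 11351/2400
  29713/7200 6601/1500 11621/2400
  9151/2160 33073/7200 1199/240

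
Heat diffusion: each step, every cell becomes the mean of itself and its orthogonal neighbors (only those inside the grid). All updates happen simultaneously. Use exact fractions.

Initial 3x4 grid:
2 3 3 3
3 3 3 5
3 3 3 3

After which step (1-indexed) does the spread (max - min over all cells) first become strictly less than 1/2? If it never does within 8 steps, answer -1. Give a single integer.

Step 1: max=11/3, min=8/3, spread=1
Step 2: max=427/120, min=49/18, spread=301/360
Step 3: max=3677/1080, min=607/216, spread=107/180
Step 4: max=1447771/432000, min=372323/129600, spread=620083/1296000
  -> spread < 1/2 first at step 4
Step 5: max=12837161/3888000, min=22646287/7776000, spread=201869/518400
Step 6: max=5080596811/1555200000, min=1376637953/466560000, spread=1475410903/4665600000
Step 7: max=45333749501/13996800000, min=83347547227/27993600000, spread=3614791/13824000
Step 8: max=18007909068691/5598720000000, min=5041085342993/1679616000000, spread=3612873776143/16796160000000

Answer: 4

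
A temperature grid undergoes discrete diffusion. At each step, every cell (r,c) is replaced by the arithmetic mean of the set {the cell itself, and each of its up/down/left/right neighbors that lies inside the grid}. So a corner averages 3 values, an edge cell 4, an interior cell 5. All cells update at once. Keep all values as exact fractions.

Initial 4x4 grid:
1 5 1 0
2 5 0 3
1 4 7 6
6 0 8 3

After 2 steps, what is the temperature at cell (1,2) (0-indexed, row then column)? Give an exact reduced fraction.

Answer: 303/100

Derivation:
Step 1: cell (1,2) = 16/5
Step 2: cell (1,2) = 303/100
Full grid after step 2:
  95/36 311/120 271/120 61/36
  341/120 301/100 303/100 173/60
  337/120 387/100 417/100 53/12
  121/36 221/60 59/12 179/36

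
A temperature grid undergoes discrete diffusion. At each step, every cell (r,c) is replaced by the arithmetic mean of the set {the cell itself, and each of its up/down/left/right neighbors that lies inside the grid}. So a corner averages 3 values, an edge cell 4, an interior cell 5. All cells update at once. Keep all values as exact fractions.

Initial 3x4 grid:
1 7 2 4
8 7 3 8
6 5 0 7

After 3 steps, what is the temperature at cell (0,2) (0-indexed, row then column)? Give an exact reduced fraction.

Answer: 6659/1440

Derivation:
Step 1: cell (0,2) = 4
Step 2: cell (0,2) = 203/48
Step 3: cell (0,2) = 6659/1440
Full grid after step 3:
  2263/432 6841/1440 6659/1440 1979/432
  7601/1440 76/15 137/30 6809/1440
  2359/432 7111/1440 2263/480 665/144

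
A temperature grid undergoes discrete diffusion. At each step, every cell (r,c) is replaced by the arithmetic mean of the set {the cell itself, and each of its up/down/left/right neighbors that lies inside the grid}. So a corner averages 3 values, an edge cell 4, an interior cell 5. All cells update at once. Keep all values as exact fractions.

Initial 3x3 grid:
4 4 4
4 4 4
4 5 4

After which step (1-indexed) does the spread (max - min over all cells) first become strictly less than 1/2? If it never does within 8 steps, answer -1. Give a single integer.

Step 1: max=13/3, min=4, spread=1/3
  -> spread < 1/2 first at step 1
Step 2: max=1027/240, min=4, spread=67/240
Step 3: max=9077/2160, min=807/200, spread=1807/10800
Step 4: max=3613963/864000, min=21961/5400, spread=33401/288000
Step 5: max=32333933/7776000, min=2203391/540000, spread=3025513/38880000
Step 6: max=12906526867/3110400000, min=117955949/28800000, spread=53531/995328
Step 7: max=772528925849/186624000000, min=31895116051/7776000000, spread=450953/11943936
Step 8: max=46298663560603/11197440000000, min=3833488610519/933120000000, spread=3799043/143327232

Answer: 1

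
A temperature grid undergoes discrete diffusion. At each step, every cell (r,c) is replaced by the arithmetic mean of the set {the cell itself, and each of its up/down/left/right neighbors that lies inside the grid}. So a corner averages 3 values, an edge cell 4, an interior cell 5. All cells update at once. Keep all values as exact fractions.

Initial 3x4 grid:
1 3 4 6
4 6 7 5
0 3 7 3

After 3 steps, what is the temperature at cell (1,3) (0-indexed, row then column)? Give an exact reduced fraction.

Answer: 24671/4800

Derivation:
Step 1: cell (1,3) = 21/4
Step 2: cell (1,3) = 421/80
Step 3: cell (1,3) = 24671/4800
Full grid after step 3:
  7201/2160 7141/1800 949/200 3641/720
  5287/1600 8109/2000 9719/2000 24671/4800
  7271/2160 7241/1800 359/75 3671/720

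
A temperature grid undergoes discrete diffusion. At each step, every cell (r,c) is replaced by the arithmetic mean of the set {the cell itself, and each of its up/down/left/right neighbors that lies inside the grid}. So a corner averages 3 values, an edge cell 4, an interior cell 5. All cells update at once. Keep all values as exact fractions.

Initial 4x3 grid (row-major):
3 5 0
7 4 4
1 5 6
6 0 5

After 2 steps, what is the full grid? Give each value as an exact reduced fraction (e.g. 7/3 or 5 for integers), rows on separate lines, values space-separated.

Answer: 47/12 4 19/6
37/8 369/100 33/8
421/120 439/100 461/120
133/36 33/10 38/9

Derivation:
After step 1:
  5 3 3
  15/4 5 7/2
  19/4 16/5 5
  7/3 4 11/3
After step 2:
  47/12 4 19/6
  37/8 369/100 33/8
  421/120 439/100 461/120
  133/36 33/10 38/9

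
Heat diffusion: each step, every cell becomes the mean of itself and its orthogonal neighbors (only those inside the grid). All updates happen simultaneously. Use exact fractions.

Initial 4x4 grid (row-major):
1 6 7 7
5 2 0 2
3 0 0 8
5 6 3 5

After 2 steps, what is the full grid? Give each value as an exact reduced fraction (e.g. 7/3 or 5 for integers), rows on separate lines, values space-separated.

After step 1:
  4 4 5 16/3
  11/4 13/5 11/5 17/4
  13/4 11/5 11/5 15/4
  14/3 7/2 7/2 16/3
After step 2:
  43/12 39/10 62/15 175/36
  63/20 11/4 13/4 233/60
  193/60 11/4 277/100 233/60
  137/36 52/15 109/30 151/36

Answer: 43/12 39/10 62/15 175/36
63/20 11/4 13/4 233/60
193/60 11/4 277/100 233/60
137/36 52/15 109/30 151/36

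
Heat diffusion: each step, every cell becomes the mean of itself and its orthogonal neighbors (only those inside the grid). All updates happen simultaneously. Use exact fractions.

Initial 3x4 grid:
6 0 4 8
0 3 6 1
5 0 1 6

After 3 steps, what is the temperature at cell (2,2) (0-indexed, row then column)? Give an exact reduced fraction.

Answer: 2771/900

Derivation:
Step 1: cell (2,2) = 13/4
Step 2: cell (2,2) = 67/24
Step 3: cell (2,2) = 2771/900
Full grid after step 3:
  1931/720 2467/800 26843/7200 221/54
  18703/7200 16429/6000 3339/1000 18947/4800
  313/135 9239/3600 2771/900 1487/432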